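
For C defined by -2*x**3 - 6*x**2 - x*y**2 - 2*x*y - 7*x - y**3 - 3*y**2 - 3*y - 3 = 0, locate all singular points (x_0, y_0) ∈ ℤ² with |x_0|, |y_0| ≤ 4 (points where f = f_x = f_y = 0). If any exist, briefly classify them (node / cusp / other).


Singular points: {(-1, -1)}; classification: cusp.

Compute partial derivatives:
  f_x = -6*x**2 - 12*x - y**2 - 2*y - 7.
  f_y = -2*x*y - 2*x - 3*y**2 - 6*y - 3.
Scan x_0 ∈ {−4, ..., 4}. For each x_0, f_y(x_0, y) is a polynomial in y; find its integer roots y ∈ {−4, ..., 4}, then test f_x and f at those candidates.
  x = -4: f_y(-4, y) = -3*y**2 + 2*y + 5; vanishes at y ∈ {-1}. (-4, -1): f_x = -54 ≠ 0.
  x = -3: f_y(-3, y) = 3 - 3*y**2; vanishes at y ∈ {-1, 1}. (-3, -1): f_x = -24 ≠ 0; (-3, 1): f_x = -28 ≠ 0.
  x = -2: f_y(-2, y) = -3*y**2 - 2*y + 1; vanishes at y ∈ {-1}. (-2, -1): f_x = -6 ≠ 0.
  x = -1: f_y(-1, y) = -3*y**2 - 4*y - 1; vanishes at y ∈ {-1}. (-1, -1): f_x = 0, f = 0 — SINGULAR.
  x = 0: f_y(0, y) = -3*y**2 - 6*y - 3; vanishes at y ∈ {-1}. (0, -1): f_x = -6 ≠ 0.
  x = 1: f_y(1, y) = -3*y**2 - 8*y - 5; vanishes at y ∈ {-1}. (1, -1): f_x = -24 ≠ 0.
  x = 2: f_y(2, y) = -3*y**2 - 10*y - 7; vanishes at y ∈ {-1}. (2, -1): f_x = -54 ≠ 0.
  x = 3: f_y(3, y) = -3*y**2 - 12*y - 9; vanishes at y ∈ {-3, -1}. (3, -3): f_x = -100 ≠ 0; (3, -1): f_x = -96 ≠ 0.
  x = 4: f_y(4, y) = -3*y**2 - 14*y - 11; vanishes at y ∈ {-1}. (4, -1): f_x = -150 ≠ 0.
Only singular point on the grid: (-1, -1).
Classify: substitute x = -1 + u, y = -1 + v and expand: f = -2*u**3 - u*v**2 - v**3 + v**2.
No constant or linear terms (consistent with a singular point). Quadratic part: v**2. Cubic part: -2*u**3 - u*v**2 - v**3.
The quadratic part v**2 is a perfect square, so there is a single (double) tangent line v = 0, i.e. y = -1. Restricting the cubic part to that line (v = 0) leaves -2*u**3 ≠ 0, so f is not divisible by v and the branch is v² ≈ 2*u**3 to lowest order — this is a cusp.
Classification: cusp.


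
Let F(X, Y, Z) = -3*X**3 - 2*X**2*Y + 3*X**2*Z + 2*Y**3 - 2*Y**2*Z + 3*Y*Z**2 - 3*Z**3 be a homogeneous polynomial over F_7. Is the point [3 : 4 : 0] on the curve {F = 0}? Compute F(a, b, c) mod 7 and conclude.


F(3,4,0) ≡ 3 (mod 7); P is NOT on the curve.

Evaluate F(3, 4, 0) term-by-term (mod 7).
  -3*X**3 ↦ -3·27·1·1 = -81
  -2*X**2*Y ↦ -2·9·4·1 = -72
  3*X**2*Z ↦ 3·9·1·0 = 0
  2*Y**3 ↦ 2·1·64·1 = 128
  -2*Y**2*Z ↦ -2·1·16·0 = 0
  3*Y*Z**2 ↦ 3·1·4·0 = 0
  -3*Z**3 ↦ -3·1·1·0 = 0
Sum: F(3, 4, 0) = (-81) + (-72) + (0) + (128) + (0) + (0) + (0) = -25.
Reducing mod 7: -25 ≡ 3 (mod 7).
Since F(a, b, c) ≡ 3 ≠ 0 (mod 7), P does NOT lie on the curve.


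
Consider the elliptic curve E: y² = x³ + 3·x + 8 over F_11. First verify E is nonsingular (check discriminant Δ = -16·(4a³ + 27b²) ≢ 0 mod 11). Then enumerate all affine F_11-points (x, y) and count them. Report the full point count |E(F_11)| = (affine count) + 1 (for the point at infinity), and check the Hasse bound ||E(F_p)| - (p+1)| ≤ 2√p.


Affine points = {(1, 1), (1, 10), (2, 0), (3, 0), (5, 4), (5, 7), (6, 0), (7, 3), (7, 8), (8, 4), (8, 7), (9, 4), (9, 7), (10, 2), (10, 9)}; affine count = 15; |E(F_11)| = 16.

Discriminant check: Δ ∝ 4a³ + 27b² = 4·3³ + 27·8² = 4·27 + 27·64 ≡ 10 (mod 11). Nonzero ⇒ E is nonsingular.
For each x ∈ F_11, compute rhs = x³ + 3·x + 8 mod 11, then count y ∈ F_11 with y² ≡ rhs.
  x = 0: rhs = 8, matching y values: none (0 points).
  x = 1: rhs = 1, matching y values: 1, 10 (2 points).
  x = 2: rhs = 0, matching y values: 0 (1 points).
  x = 3: rhs = 0, matching y values: 0 (1 points).
  x = 4: rhs = 7, matching y values: none (0 points).
  x = 5: rhs = 5, matching y values: 4, 7 (2 points).
  x = 6: rhs = 0, matching y values: 0 (1 points).
  x = 7: rhs = 9, matching y values: 3, 8 (2 points).
  x = 8: rhs = 5, matching y values: 4, 7 (2 points).
  x = 9: rhs = 5, matching y values: 4, 7 (2 points).
  x = 10: rhs = 4, matching y values: 2, 9 (2 points).
Total affine count: 15.
Full point count |E(F_11)| = 15 + 1 = 16.
Hasse bound: |16 − (11+1)| = |4| = 4 ≤ 2√11 ≈ 6.6332 ✓.


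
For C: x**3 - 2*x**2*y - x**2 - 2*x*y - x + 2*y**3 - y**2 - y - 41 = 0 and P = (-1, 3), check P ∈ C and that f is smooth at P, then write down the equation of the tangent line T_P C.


Tangent line at P: 10*x + 47*y - 131 = 0.

Step 1: f(-1, 3) = 0, so P lies on C.
Step 2: partial derivatives
  f_x(x, y) = 3*x**2 - 4*x*y - 2*x - 2*y - 1, f_y(x, y) = -2*x**2 - 2*x + 6*y**2 - 2*y - 1.
  f_x(P) = 10, f_y(P) = 47 (gradient nonzero, so P is smooth).
Step 3: tangent line at P: 10·(x − -1) + 47·(y − 3) = 0.
Expanding: 10*x + 47*y - 131 = 0.


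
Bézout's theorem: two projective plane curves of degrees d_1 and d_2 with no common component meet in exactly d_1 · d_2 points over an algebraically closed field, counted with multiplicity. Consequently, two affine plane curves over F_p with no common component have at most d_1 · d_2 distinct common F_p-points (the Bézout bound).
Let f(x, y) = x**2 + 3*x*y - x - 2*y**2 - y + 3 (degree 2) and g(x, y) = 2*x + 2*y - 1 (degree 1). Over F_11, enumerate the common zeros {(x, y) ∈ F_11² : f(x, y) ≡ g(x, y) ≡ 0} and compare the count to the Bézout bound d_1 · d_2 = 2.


Common zeros: {(6, 0), (10, 7)}; count = 2; Bézout bound = 2.

deg(f) = 2, deg(g) = 1, so Bézout bound = 2.
Scan x ∈ F_11. For each x, list the y ∈ F_11 with f(x, y) ≡ 0 and those with g(x, y) ≡ 0 (mod 11); the common zeros in that column are the intersection.
  x = 0: f ≡ 0 at y ∈ {1, 4}; g ≡ 0 at y ∈ {6}; common: ∅.
  x = 1: f ≡ 0 at y ∈ ∅; g ≡ 0 at y ∈ {5}; common: ∅.
  x = 2: f ≡ 0 at y ∈ ∅; g ≡ 0 at y ∈ {4}; common: ∅.
  x = 3: f ≡ 0 at y ∈ {7, 8}; g ≡ 0 at y ∈ {3}; common: ∅.
  x = 4: f ≡ 0 at y ∈ ∅; g ≡ 0 at y ∈ {2}; common: ∅.
  x = 5: f ≡ 0 at y ∈ ∅; g ≡ 0 at y ∈ {1}; common: ∅.
  x = 6: f ≡ 0 at y ∈ {0, 3}; g ≡ 0 at y ∈ {0}; common: {0}.
  x = 7: f ≡ 0 at y ∈ {2, 8}; g ≡ 0 at y ∈ {10}; common: ∅.
  x = 8: f ≡ 0 at y ∈ {3}; g ≡ 0 at y ∈ {9}; common: ∅.
  x = 9: f ≡ 0 at y ∈ {1}; g ≡ 0 at y ∈ {8}; common: ∅.
  x = 10: f ≡ 0 at y ∈ {2, 7}; g ≡ 0 at y ∈ {7}; common: {7}.
Collecting: common zeros = {(6, 0), (10, 7)}, so the count is 2.
Comparison with the Bézout bound: 2 ≤ 2 = deg(f)·deg(g), as expected for curves with no common component (the bound is attained).


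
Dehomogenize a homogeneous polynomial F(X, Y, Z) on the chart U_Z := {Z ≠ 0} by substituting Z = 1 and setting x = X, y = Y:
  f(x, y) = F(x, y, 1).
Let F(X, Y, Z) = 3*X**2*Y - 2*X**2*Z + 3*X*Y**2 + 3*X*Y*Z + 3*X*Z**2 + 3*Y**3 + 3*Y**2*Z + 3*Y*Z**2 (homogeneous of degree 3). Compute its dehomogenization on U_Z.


f(x, y) = 3*x**2*y - 2*x**2 + 3*x*y**2 + 3*x*y + 3*x + 3*y**3 + 3*y**2 + 3*y

On U_Z we set Z = 1. Each monomial c·X^i·Y^j·Z^k in F becomes c·x^i·y^j·1^k = c·x^i·y^j.
Substituting Z = 1: F(X, Y, 1) = 3*x**2*y - 2*x**2 + 3*x*y**2 + 3*x*y + 3*x + 3*y**3 + 3*y**2 + 3*y.
Note: deg(f) ≤ deg(F) = 3; strict inequality happens when F is divisible by Z (lost terms).


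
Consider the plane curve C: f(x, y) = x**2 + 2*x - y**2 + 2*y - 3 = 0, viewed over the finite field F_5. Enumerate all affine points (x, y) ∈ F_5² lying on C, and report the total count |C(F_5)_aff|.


Affine F_5-points: {(1, 0), (1, 2), (2, 0), (2, 2)}; count = 4.

For each of the 25 pairs (x, y) ∈ F_5², evaluate f(x, y) mod 5. Record the zeros.
  x = 0: [0↦2, 1↦3, 2↦2, 3↦4, 4↦4]  zeros at y ∈ ∅
  x = 1: [0↦0, 1↦1, 2↦0, 3↦2, 4↦2]  zeros at y ∈ {0, 2}
  x = 2: [0↦0, 1↦1, 2↦0, 3↦2, 4↦2]  zeros at y ∈ {0, 2}
  x = 3: [0↦2, 1↦3, 2↦2, 3↦4, 4↦4]  zeros at y ∈ ∅
  x = 4: [0↦1, 1↦2, 2↦1, 3↦3, 4↦3]  zeros at y ∈ ∅
Collecting zeros: affine points = {(1, 0), (1, 2), (2, 0), (2, 2)}.
Total count |C(F_5)_aff| = 4.


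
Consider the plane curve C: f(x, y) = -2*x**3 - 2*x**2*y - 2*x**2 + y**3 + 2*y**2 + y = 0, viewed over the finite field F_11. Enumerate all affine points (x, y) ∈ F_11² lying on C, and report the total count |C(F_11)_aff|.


Affine F_11-points: {(0, 0), (0, 10), (1, 4), (2, 2), (2, 3), (2, 4), (3, 4), (6, 1), (7, 6), (8, 1), (9, 9), (10, 0)}; count = 12.

For each of the 121 pairs (x, y) ∈ F_11², evaluate f(x, y) mod 11. Record the zeros.
  x = 0: [0↦0, 1↦4, 2↦7, 3↦4, 4↦1, 5↦4, 6↦8, 7↦8, 8↦10, 9↦9, 10↦0]  zeros at y ∈ {0, 10}
  x = 1: [0↦7, 1↦9, 2↦10, 3↦5, 4↦0, 5↦1, 6↦3, 7↦1, 8↦1, 9↦9, 10↦9]  zeros at y ∈ {4}
  x = 2: [0↦9, 1↦5, 2↦0, 3↦0, 4↦0, 5↦6, 6↦2, 7↦5, 8↦10, 9↦1, 10↦6]  zeros at y ∈ {2, 3, 4}
  x = 3: [0↦5, 1↦2, 2↦9, 3↦10, 4↦0, 5↦7, 6↦4, 7↦8, 8↦3, 9↦6, 10↦1]  zeros at y ∈ {4}
  x = 4: [0↦5, 1↦10, 2↦3, 3↦1, 4↦10, 5↦3, 6↦8, 7↦9, 8↦1, 9↦1, 10↦4]  zeros at y ∈ ∅
  x = 5: [0↦8, 1↦6, 2↦3, 3↦5, 4↦7, 5↦4, 6↦2, 7↦7, 8↦3, 9↦7, 10↦3]  zeros at y ∈ ∅
  x = 6: [0↦2, 1↦0, 2↦8, 3↦10, 4↦1, 5↦9, 6↦7, 7↦1, 8↦8, 9↦1, 10↦8]  zeros at y ∈ {1}
  x = 7: [0↦8, 1↦2, 2↦6, 3↦4, 4↦2, 5↦6, 6↦0, 7↦1, 8↦4, 9↦4, 10↦7]  zeros at y ∈ {6}
  x = 8: [0↦3, 1↦0, 2↦7, 3↦8, 4↦9, 5↦5, 6↦2, 7↦6, 8↦1, 9↦4, 10↦10]  zeros at y ∈ {1}
  x = 9: [0↦8, 1↦4, 2↦10, 3↦10, 4↦10, 5↦5, 6↦1, 7↦4, 8↦9, 9↦0, 10↦5]  zeros at y ∈ {9}
  x = 10: [0↦0, 1↦2, 2↦3, 3↦9, 4↦4, 5↦5, 6↦7, 7↦5, 8↦5, 9↦2, 10↦2]  zeros at y ∈ {0}
Collecting zeros: affine points = {(0, 0), (0, 10), (1, 4), (2, 2), (2, 3), (2, 4), (3, 4), (6, 1), (7, 6), (8, 1), (9, 9), (10, 0)}.
Total count |C(F_11)_aff| = 12.


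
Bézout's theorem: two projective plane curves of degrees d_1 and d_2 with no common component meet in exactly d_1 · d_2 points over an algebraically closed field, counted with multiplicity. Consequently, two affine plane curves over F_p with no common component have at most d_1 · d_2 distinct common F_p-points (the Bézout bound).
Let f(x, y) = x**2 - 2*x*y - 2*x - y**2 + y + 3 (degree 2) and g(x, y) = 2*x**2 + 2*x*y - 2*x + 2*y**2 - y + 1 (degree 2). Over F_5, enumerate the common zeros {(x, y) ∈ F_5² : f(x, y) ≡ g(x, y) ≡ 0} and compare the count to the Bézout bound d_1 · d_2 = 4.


Common zeros: {(3, 1), (3, 4)}; count = 2; Bézout bound = 4.

deg(f) = 2, deg(g) = 2, so Bézout bound = 4.
Scan x ∈ F_5. For each x, list the y ∈ F_5 with f(x, y) ≡ 0 and those with g(x, y) ≡ 0 (mod 5); the common zeros in that column are the intersection.
  x = 0: f ≡ 0 at y ∈ ∅; g ≡ 0 at y ∈ ∅; common: ∅.
  x = 1: f ≡ 0 at y ∈ {1, 3}; g ≡ 0 at y ∈ ∅; common: ∅.
  x = 2: f ≡ 0 at y ∈ {3, 4}; g ≡ 0 at y ∈ {0, 1}; common: ∅.
  x = 3: f ≡ 0 at y ∈ {1, 4}; g ≡ 0 at y ∈ {1, 4}; common: {1, 4}.
  x = 4: f ≡ 0 at y ∈ ∅; g ≡ 0 at y ∈ {0, 4}; common: ∅.
Collecting: common zeros = {(3, 1), (3, 4)}, so the count is 2.
Comparison with the Bézout bound: 2 ≤ 4 = deg(f)·deg(g), as expected for curves with no common component (the affine F_5-count falls short of the bound because intersections may lie at infinity, over extension fields, or carry multiplicity).


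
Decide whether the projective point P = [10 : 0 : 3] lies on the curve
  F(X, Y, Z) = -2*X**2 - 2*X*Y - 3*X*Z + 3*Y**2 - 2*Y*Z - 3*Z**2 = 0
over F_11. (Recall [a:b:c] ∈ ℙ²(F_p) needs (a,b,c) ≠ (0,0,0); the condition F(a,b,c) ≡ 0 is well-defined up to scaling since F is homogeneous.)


F(10,0,3) ≡ 2 (mod 11); P is NOT on the curve.

Evaluate F(10, 0, 3) term-by-term (mod 11).
  -2*X**2 ↦ -2·100·1·1 = -200
  -2*X*Y ↦ -2·10·0·1 = 0
  -3*X*Z ↦ -3·10·1·3 = -90
  3*Y**2 ↦ 3·1·0·1 = 0
  -2*Y*Z ↦ -2·1·0·3 = 0
  -3*Z**2 ↦ -3·1·1·9 = -27
Sum: F(10, 0, 3) = (-200) + (0) + (-90) + (0) + (0) + (-27) = -317.
Reducing mod 11: -317 ≡ 2 (mod 11).
Since F(a, b, c) ≡ 2 ≠ 0 (mod 11), P does NOT lie on the curve.


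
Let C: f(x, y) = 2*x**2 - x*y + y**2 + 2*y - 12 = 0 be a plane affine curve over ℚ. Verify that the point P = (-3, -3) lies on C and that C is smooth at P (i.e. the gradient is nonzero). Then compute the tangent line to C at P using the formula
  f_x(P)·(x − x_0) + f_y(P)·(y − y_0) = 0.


Tangent line at P: -9*x - y - 30 = 0.

Step 1: f(-3, -3) = 0, so P lies on C.
Step 2: partial derivatives
  f_x(x, y) = 4*x - y, f_y(x, y) = -x + 2*y + 2.
  f_x(P) = -9, f_y(P) = -1 (gradient nonzero, so P is smooth).
Step 3: tangent line at P: -9·(x − -3) + -1·(y − -3) = 0.
Expanding: -9*x - y - 30 = 0.


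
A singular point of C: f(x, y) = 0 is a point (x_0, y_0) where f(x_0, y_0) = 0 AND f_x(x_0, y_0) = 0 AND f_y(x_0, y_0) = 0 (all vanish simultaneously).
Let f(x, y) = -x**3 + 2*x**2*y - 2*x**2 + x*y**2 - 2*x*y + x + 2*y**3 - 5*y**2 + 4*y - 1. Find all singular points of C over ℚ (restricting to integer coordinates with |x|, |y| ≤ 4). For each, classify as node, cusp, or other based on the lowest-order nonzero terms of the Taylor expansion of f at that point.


Singular points: {(0, 1)}; classification: cusp.

Compute partial derivatives:
  f_x = -3*x**2 + 4*x*y - 4*x + y**2 - 2*y + 1.
  f_y = 2*x**2 + 2*x*y - 2*x + 6*y**2 - 10*y + 4.
Scan x_0 ∈ {−4, ..., 4}. For each x_0, f_y(x_0, y) is a polynomial in y; find its integer roots y ∈ {−4, ..., 4}, then test f_x and f at those candidates.
  x = -4: f_y(-4, y) = 6*y**2 - 18*y + 44; no integer root y with |y| ≤ 4.
  x = -3: f_y(-3, y) = 6*y**2 - 16*y + 28; no integer root y with |y| ≤ 4.
  x = -2: f_y(-2, y) = 6*y**2 - 14*y + 16; no integer root y with |y| ≤ 4.
  x = -1: f_y(-1, y) = 6*y**2 - 12*y + 8; no integer root y with |y| ≤ 4.
  x = 0: f_y(0, y) = 6*y**2 - 10*y + 4; vanishes at y ∈ {1}. (0, 1): f_x = 0, f = 0 — SINGULAR.
  x = 1: f_y(1, y) = 6*y**2 - 8*y + 4; no integer root y with |y| ≤ 4.
  x = 2: f_y(2, y) = 6*y**2 - 6*y + 8; no integer root y with |y| ≤ 4.
  x = 3: f_y(3, y) = 6*y**2 - 4*y + 16; no integer root y with |y| ≤ 4.
  x = 4: f_y(4, y) = 6*y**2 - 2*y + 28; no integer root y with |y| ≤ 4.
Only singular point on the grid: (0, 1).
Classify: substitute x = 0 + u, y = 1 + v and expand: f = -u**3 + 2*u**2*v + u*v**2 + 2*v**3 + v**2.
No constant or linear terms (consistent with a singular point). Quadratic part: v**2. Cubic part: -u**3 + 2*u**2*v + u*v**2 + 2*v**3.
The quadratic part v**2 is a perfect square, so there is a single (double) tangent line v = 0, i.e. y = 1. Restricting the cubic part to that line (v = 0) leaves -u**3 ≠ 0, so f is not divisible by v and the branch is v² ≈ u**3 to lowest order — this is a cusp.
Classification: cusp.


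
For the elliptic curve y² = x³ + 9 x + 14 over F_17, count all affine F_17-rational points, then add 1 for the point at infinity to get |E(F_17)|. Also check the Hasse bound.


Affine points = {(3, 0), (9, 5), (9, 12), (10, 4), (10, 13), (11, 4), (11, 13), (13, 4), (13, 13), (16, 2), (16, 15)}; affine count = 11; |E(F_17)| = 12.

Discriminant check: Δ ∝ 4a³ + 27b² = 4·9³ + 27·14² = 4·729 + 27·196 ≡ 14 (mod 17). Nonzero ⇒ E is nonsingular.
For each x ∈ F_17, compute rhs = x³ + 9·x + 14 mod 17, then count y ∈ F_17 with y² ≡ rhs.
  x = 0: rhs = 14, matching y values: none (0 points).
  x = 1: rhs = 7, matching y values: none (0 points).
  x = 2: rhs = 6, matching y values: none (0 points).
  x = 3: rhs = 0, matching y values: 0 (1 points).
  x = 4: rhs = 12, matching y values: none (0 points).
  x = 5: rhs = 14, matching y values: none (0 points).
  x = 6: rhs = 12, matching y values: none (0 points).
  x = 7: rhs = 12, matching y values: none (0 points).
  x = 8: rhs = 3, matching y values: none (0 points).
  x = 9: rhs = 8, matching y values: 5, 12 (2 points).
  x = 10: rhs = 16, matching y values: 4, 13 (2 points).
  x = 11: rhs = 16, matching y values: 4, 13 (2 points).
  x = 12: rhs = 14, matching y values: none (0 points).
  x = 13: rhs = 16, matching y values: 4, 13 (2 points).
  x = 14: rhs = 11, matching y values: none (0 points).
  x = 15: rhs = 5, matching y values: none (0 points).
  x = 16: rhs = 4, matching y values: 2, 15 (2 points).
Total affine count: 11.
Full point count |E(F_17)| = 11 + 1 = 12.
Hasse bound: |12 − (17+1)| = |-6| = 6 ≤ 2√17 ≈ 8.2462 ✓.


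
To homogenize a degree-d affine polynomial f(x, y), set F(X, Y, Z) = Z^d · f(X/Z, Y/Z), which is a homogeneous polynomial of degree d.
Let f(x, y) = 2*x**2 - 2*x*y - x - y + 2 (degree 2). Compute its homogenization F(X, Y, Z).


F(X, Y, Z) = 2*X**2 - 2*X*Y - X*Z - Y*Z + 2*Z**2

deg(f) = 2.
Substitute x = X/Z, y = Y/Z into f, then multiply by Z^2.
  monomial 2·x^2·y^0 ↦ 2·X^2·Y^0·Z^0.
  monomial -2·x^1·y^1 ↦ -2·X^1·Y^1·Z^0.
  monomial -1·x^1·y^0 ↦ -1·X^1·Y^0·Z^1.
  monomial -1·x^0·y^1 ↦ -1·X^0·Y^1·Z^1.
  monomial 2·x^0·y^0 ↦ 2·X^0·Y^0·Z^2.
Collecting: F(X, Y, Z) = 2*X**2 - 2*X*Y - X*Z - Y*Z + 2*Z**2.


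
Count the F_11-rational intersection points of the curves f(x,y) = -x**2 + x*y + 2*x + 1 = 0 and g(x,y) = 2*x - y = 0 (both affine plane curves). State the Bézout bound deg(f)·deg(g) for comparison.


Common zeros: {(10, 9)}; count = 1; Bézout bound = 2.

deg(f) = 2, deg(g) = 1, so Bézout bound = 2.
Scan x ∈ F_11. For each x, list the y ∈ F_11 with f(x, y) ≡ 0 and those with g(x, y) ≡ 0 (mod 11); the common zeros in that column are the intersection.
  x = 0: f ≡ 0 at y ∈ ∅; g ≡ 0 at y ∈ {0}; common: ∅.
  x = 1: f ≡ 0 at y ∈ {9}; g ≡ 0 at y ∈ {2}; common: ∅.
  x = 2: f ≡ 0 at y ∈ {5}; g ≡ 0 at y ∈ {4}; common: ∅.
  x = 3: f ≡ 0 at y ∈ {8}; g ≡ 0 at y ∈ {6}; common: ∅.
  x = 4: f ≡ 0 at y ∈ {10}; g ≡ 0 at y ∈ {8}; common: ∅.
  x = 5: f ≡ 0 at y ∈ {5}; g ≡ 0 at y ∈ {10}; common: ∅.
  x = 6: f ≡ 0 at y ∈ {2}; g ≡ 0 at y ∈ {1}; common: ∅.
  x = 7: f ≡ 0 at y ∈ {8}; g ≡ 0 at y ∈ {3}; common: ∅.
  x = 8: f ≡ 0 at y ∈ {10}; g ≡ 0 at y ∈ {5}; common: ∅.
  x = 9: f ≡ 0 at y ∈ {2}; g ≡ 0 at y ∈ {7}; common: ∅.
  x = 10: f ≡ 0 at y ∈ {9}; g ≡ 0 at y ∈ {9}; common: {9}.
Collecting: common zeros = {(10, 9)}, so the count is 1.
Comparison with the Bézout bound: 1 ≤ 2 = deg(f)·deg(g), as expected for curves with no common component (the affine F_11-count falls short of the bound because intersections may lie at infinity, over extension fields, or carry multiplicity).


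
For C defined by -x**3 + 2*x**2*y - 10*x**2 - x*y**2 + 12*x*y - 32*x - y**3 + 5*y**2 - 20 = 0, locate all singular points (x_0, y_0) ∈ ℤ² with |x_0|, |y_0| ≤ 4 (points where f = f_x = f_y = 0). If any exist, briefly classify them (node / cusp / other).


Singular points: {(-2, 2)}; classification: cusp.

Compute partial derivatives:
  f_x = -3*x**2 + 4*x*y - 20*x - y**2 + 12*y - 32.
  f_y = 2*x**2 - 2*x*y + 12*x - 3*y**2 + 10*y.
Scan x_0 ∈ {−4, ..., 4}. For each x_0, f_y(x_0, y) is a polynomial in y; find its integer roots y ∈ {−4, ..., 4}, then test f_x and f at those candidates.
  x = -4: f_y(-4, y) = -3*y**2 + 18*y - 16; no integer root y with |y| ≤ 4.
  x = -3: f_y(-3, y) = -3*y**2 + 16*y - 18; no integer root y with |y| ≤ 4.
  x = -2: f_y(-2, y) = -3*y**2 + 14*y - 16; vanishes at y ∈ {2}. (-2, 2): f_x = 0, f = 0 — SINGULAR.
  x = -1: f_y(-1, y) = -3*y**2 + 12*y - 10; no integer root y with |y| ≤ 4.
  x = 0: f_y(0, y) = -3*y**2 + 10*y; vanishes at y ∈ {0}. (0, 0): f_x = -32 ≠ 0.
  x = 1: f_y(1, y) = -3*y**2 + 8*y + 14; no integer root y with |y| ≤ 4.
  x = 2: f_y(2, y) = -3*y**2 + 6*y + 32; no integer root y with |y| ≤ 4.
  x = 3: f_y(3, y) = -3*y**2 + 4*y + 54; no integer root y with |y| ≤ 4.
  x = 4: f_y(4, y) = -3*y**2 + 2*y + 80; no integer root y with |y| ≤ 4.
Only singular point on the grid: (-2, 2).
Classify: substitute x = -2 + u, y = 2 + v and expand: f = -u**3 + 2*u**2*v - u*v**2 - v**3 + v**2.
No constant or linear terms (consistent with a singular point). Quadratic part: v**2. Cubic part: -u**3 + 2*u**2*v - u*v**2 - v**3.
The quadratic part v**2 is a perfect square, so there is a single (double) tangent line v = 0, i.e. y = 2. Restricting the cubic part to that line (v = 0) leaves -u**3 ≠ 0, so f is not divisible by v and the branch is v² ≈ u**3 to lowest order — this is a cusp.
Classification: cusp.


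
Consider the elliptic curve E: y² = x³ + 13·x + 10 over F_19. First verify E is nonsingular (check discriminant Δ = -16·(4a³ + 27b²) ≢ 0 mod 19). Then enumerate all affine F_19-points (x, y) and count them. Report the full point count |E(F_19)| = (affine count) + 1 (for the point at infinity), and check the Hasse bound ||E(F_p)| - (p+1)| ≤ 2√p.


Affine points = {(1, 9), (1, 10), (2, 5), (2, 14), (3, 0), (6, 0), (7, 8), (7, 11), (9, 1), (9, 18), (10, 0), (13, 1), (13, 18), (16, 1), (16, 18)}; affine count = 15; |E(F_19)| = 16.

Discriminant check: Δ ∝ 4a³ + 27b² = 4·13³ + 27·10² = 4·2197 + 27·100 ≡ 12 (mod 19). Nonzero ⇒ E is nonsingular.
For each x ∈ F_19, compute rhs = x³ + 13·x + 10 mod 19, then count y ∈ F_19 with y² ≡ rhs.
  x = 0: rhs = 10, matching y values: none (0 points).
  x = 1: rhs = 5, matching y values: 9, 10 (2 points).
  x = 2: rhs = 6, matching y values: 5, 14 (2 points).
  x = 3: rhs = 0, matching y values: 0 (1 points).
  x = 4: rhs = 12, matching y values: none (0 points).
  x = 5: rhs = 10, matching y values: none (0 points).
  x = 6: rhs = 0, matching y values: 0 (1 points).
  x = 7: rhs = 7, matching y values: 8, 11 (2 points).
  x = 8: rhs = 18, matching y values: none (0 points).
  x = 9: rhs = 1, matching y values: 1, 18 (2 points).
  x = 10: rhs = 0, matching y values: 0 (1 points).
  x = 11: rhs = 2, matching y values: none (0 points).
  x = 12: rhs = 13, matching y values: none (0 points).
  x = 13: rhs = 1, matching y values: 1, 18 (2 points).
  x = 14: rhs = 10, matching y values: none (0 points).
  x = 15: rhs = 8, matching y values: none (0 points).
  x = 16: rhs = 1, matching y values: 1, 18 (2 points).
  x = 17: rhs = 14, matching y values: none (0 points).
  x = 18: rhs = 15, matching y values: none (0 points).
Total affine count: 15.
Full point count |E(F_19)| = 15 + 1 = 16.
Hasse bound: |16 − (19+1)| = |-4| = 4 ≤ 2√19 ≈ 8.7178 ✓.


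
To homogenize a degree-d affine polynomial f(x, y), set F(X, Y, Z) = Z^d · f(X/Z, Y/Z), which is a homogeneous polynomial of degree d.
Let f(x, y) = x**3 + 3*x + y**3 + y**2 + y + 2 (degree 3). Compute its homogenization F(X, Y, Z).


F(X, Y, Z) = X**3 + 3*X*Z**2 + Y**3 + Y**2*Z + Y*Z**2 + 2*Z**3

deg(f) = 3.
Substitute x = X/Z, y = Y/Z into f, then multiply by Z^3.
  monomial 1·x^3·y^0 ↦ 1·X^3·Y^0·Z^0.
  monomial 3·x^1·y^0 ↦ 3·X^1·Y^0·Z^2.
  monomial 1·x^0·y^3 ↦ 1·X^0·Y^3·Z^0.
  monomial 1·x^0·y^2 ↦ 1·X^0·Y^2·Z^1.
  monomial 1·x^0·y^1 ↦ 1·X^0·Y^1·Z^2.
  monomial 2·x^0·y^0 ↦ 2·X^0·Y^0·Z^3.
Collecting: F(X, Y, Z) = X**3 + 3*X*Z**2 + Y**3 + Y**2*Z + Y*Z**2 + 2*Z**3.


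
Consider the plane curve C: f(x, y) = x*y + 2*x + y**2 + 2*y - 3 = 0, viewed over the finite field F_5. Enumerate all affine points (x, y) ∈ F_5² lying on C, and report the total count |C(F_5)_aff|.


Affine F_5-points: {(0, 1), (0, 2), (4, 0), (4, 4)}; count = 4.

For each of the 25 pairs (x, y) ∈ F_5², evaluate f(x, y) mod 5. Record the zeros.
  x = 0: [0↦2, 1↦0, 2↦0, 3↦2, 4↦1]  zeros at y ∈ {1, 2}
  x = 1: [0↦4, 1↦3, 2↦4, 3↦2, 4↦2]  zeros at y ∈ ∅
  x = 2: [0↦1, 1↦1, 2↦3, 3↦2, 4↦3]  zeros at y ∈ ∅
  x = 3: [0↦3, 1↦4, 2↦2, 3↦2, 4↦4]  zeros at y ∈ ∅
  x = 4: [0↦0, 1↦2, 2↦1, 3↦2, 4↦0]  zeros at y ∈ {0, 4}
Collecting zeros: affine points = {(0, 1), (0, 2), (4, 0), (4, 4)}.
Total count |C(F_5)_aff| = 4.


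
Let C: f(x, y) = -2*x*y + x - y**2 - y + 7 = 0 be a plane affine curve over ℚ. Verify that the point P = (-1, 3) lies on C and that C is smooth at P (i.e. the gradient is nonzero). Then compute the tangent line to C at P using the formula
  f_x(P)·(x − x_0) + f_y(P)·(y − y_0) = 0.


Tangent line at P: -5*x - 5*y + 10 = 0.

Step 1: f(-1, 3) = 0, so P lies on C.
Step 2: partial derivatives
  f_x(x, y) = 1 - 2*y, f_y(x, y) = -2*x - 2*y - 1.
  f_x(P) = -5, f_y(P) = -5 (gradient nonzero, so P is smooth).
Step 3: tangent line at P: -5·(x − -1) + -5·(y − 3) = 0.
Expanding: -5*x - 5*y + 10 = 0.


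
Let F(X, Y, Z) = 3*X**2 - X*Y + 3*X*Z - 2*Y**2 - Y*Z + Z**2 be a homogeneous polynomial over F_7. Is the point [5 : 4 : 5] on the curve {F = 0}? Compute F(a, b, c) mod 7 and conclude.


F(5,4,5) ≡ 5 (mod 7); P is NOT on the curve.

Evaluate F(5, 4, 5) term-by-term (mod 7).
  3*X**2 ↦ 3·25·1·1 = 75
  -X*Y ↦ -1·5·4·1 = -20
  3*X*Z ↦ 3·5·1·5 = 75
  -2*Y**2 ↦ -2·1·16·1 = -32
  -Y*Z ↦ -1·1·4·5 = -20
  Z**2 ↦ 1·1·1·25 = 25
Sum: F(5, 4, 5) = (75) + (-20) + (75) + (-32) + (-20) + (25) = 103.
Reducing mod 7: 103 ≡ 5 (mod 7).
Since F(a, b, c) ≡ 5 ≠ 0 (mod 7), P does NOT lie on the curve.


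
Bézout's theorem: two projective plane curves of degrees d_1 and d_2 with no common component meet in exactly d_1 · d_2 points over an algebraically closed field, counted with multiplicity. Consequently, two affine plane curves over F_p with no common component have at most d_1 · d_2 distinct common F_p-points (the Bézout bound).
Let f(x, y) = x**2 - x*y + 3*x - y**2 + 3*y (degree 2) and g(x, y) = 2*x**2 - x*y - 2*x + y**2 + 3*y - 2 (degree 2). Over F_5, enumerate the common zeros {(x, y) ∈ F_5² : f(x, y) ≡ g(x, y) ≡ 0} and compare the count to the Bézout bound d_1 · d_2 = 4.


Common zeros: ∅; count = 0; Bézout bound = 4.

deg(f) = 2, deg(g) = 2, so Bézout bound = 4.
Scan x ∈ F_5. For each x, list the y ∈ F_5 with f(x, y) ≡ 0 and those with g(x, y) ≡ 0 (mod 5); the common zeros in that column are the intersection.
  x = 0: f ≡ 0 at y ∈ {0, 3}; g ≡ 0 at y ∈ ∅; common: ∅.
  x = 1: f ≡ 0 at y ∈ {1}; g ≡ 0 at y ∈ ∅; common: ∅.
  x = 2: f ≡ 0 at y ∈ {0, 1}; g ≡ 0 at y ∈ ∅; common: ∅.
  x = 3: f ≡ 0 at y ∈ ∅; g ≡ 0 at y ∈ {0}; common: ∅.
  x = 4: f ≡ 0 at y ∈ ∅; g ≡ 0 at y ∈ ∅; common: ∅.
Collecting: common zeros = ∅, so the count is 0.
Comparison with the Bézout bound: 0 ≤ 4 = deg(f)·deg(g), as expected for curves with no common component (the affine F_5-count falls short of the bound because intersections may lie at infinity, over extension fields, or carry multiplicity).


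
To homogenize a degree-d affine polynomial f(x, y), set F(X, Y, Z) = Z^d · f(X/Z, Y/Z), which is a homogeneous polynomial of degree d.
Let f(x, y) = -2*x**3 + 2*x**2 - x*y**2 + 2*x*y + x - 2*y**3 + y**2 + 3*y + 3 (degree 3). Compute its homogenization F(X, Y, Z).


F(X, Y, Z) = -2*X**3 + 2*X**2*Z - X*Y**2 + 2*X*Y*Z + X*Z**2 - 2*Y**3 + Y**2*Z + 3*Y*Z**2 + 3*Z**3

deg(f) = 3.
Substitute x = X/Z, y = Y/Z into f, then multiply by Z^3.
  monomial -2·x^3·y^0 ↦ -2·X^3·Y^0·Z^0.
  monomial 2·x^2·y^0 ↦ 2·X^2·Y^0·Z^1.
  monomial -1·x^1·y^2 ↦ -1·X^1·Y^2·Z^0.
  monomial 2·x^1·y^1 ↦ 2·X^1·Y^1·Z^1.
  monomial 1·x^1·y^0 ↦ 1·X^1·Y^0·Z^2.
  monomial -2·x^0·y^3 ↦ -2·X^0·Y^3·Z^0.
  monomial 1·x^0·y^2 ↦ 1·X^0·Y^2·Z^1.
  monomial 3·x^0·y^1 ↦ 3·X^0·Y^1·Z^2.
  monomial 3·x^0·y^0 ↦ 3·X^0·Y^0·Z^3.
Collecting: F(X, Y, Z) = -2*X**3 + 2*X**2*Z - X*Y**2 + 2*X*Y*Z + X*Z**2 - 2*Y**3 + Y**2*Z + 3*Y*Z**2 + 3*Z**3.


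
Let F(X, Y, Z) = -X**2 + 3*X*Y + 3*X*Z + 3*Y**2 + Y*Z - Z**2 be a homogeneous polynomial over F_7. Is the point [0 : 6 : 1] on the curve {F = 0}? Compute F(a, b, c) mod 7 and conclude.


F(0,6,1) ≡ 1 (mod 7); P is NOT on the curve.

Evaluate F(0, 6, 1) term-by-term (mod 7).
  -X**2 ↦ -1·0·1·1 = 0
  3*X*Y ↦ 3·0·6·1 = 0
  3*X*Z ↦ 3·0·1·1 = 0
  3*Y**2 ↦ 3·1·36·1 = 108
  Y*Z ↦ 1·1·6·1 = 6
  -Z**2 ↦ -1·1·1·1 = -1
Sum: F(0, 6, 1) = (0) + (0) + (0) + (108) + (6) + (-1) = 113.
Reducing mod 7: 113 ≡ 1 (mod 7).
Since F(a, b, c) ≡ 1 ≠ 0 (mod 7), P does NOT lie on the curve.


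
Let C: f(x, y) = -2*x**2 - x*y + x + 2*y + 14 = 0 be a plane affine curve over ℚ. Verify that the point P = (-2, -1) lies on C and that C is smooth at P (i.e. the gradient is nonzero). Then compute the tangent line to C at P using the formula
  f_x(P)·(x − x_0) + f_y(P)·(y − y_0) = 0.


Tangent line at P: 10*x + 4*y + 24 = 0.

Step 1: f(-2, -1) = 0, so P lies on C.
Step 2: partial derivatives
  f_x(x, y) = -4*x - y + 1, f_y(x, y) = 2 - x.
  f_x(P) = 10, f_y(P) = 4 (gradient nonzero, so P is smooth).
Step 3: tangent line at P: 10·(x − -2) + 4·(y − -1) = 0.
Expanding: 10*x + 4*y + 24 = 0.


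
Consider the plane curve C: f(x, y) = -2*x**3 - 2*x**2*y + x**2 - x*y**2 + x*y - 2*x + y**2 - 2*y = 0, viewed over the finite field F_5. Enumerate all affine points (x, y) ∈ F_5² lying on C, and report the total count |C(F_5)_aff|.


Affine F_5-points: {(0, 0), (0, 2), (1, 4), (2, 1), (3, 1), (3, 3), (4, 0)}; count = 7.

For each of the 25 pairs (x, y) ∈ F_5², evaluate f(x, y) mod 5. Record the zeros.
  x = 0: [0↦0, 1↦4, 2↦0, 3↦3, 4↦3]  zeros at y ∈ {0, 2}
  x = 1: [0↦2, 1↦4, 2↦1, 3↦3, 4↦0]  zeros at y ∈ {4}
  x = 2: [0↦4, 1↦0, 2↦4, 3↦1, 4↦1]  zeros at y ∈ {1}
  x = 3: [0↦4, 1↦0, 2↦2, 3↦0, 4↦4]  zeros at y ∈ {1, 3}
  x = 4: [0↦0, 1↦2, 2↦3, 3↦3, 4↦2]  zeros at y ∈ {0}
Collecting zeros: affine points = {(0, 0), (0, 2), (1, 4), (2, 1), (3, 1), (3, 3), (4, 0)}.
Total count |C(F_5)_aff| = 7.


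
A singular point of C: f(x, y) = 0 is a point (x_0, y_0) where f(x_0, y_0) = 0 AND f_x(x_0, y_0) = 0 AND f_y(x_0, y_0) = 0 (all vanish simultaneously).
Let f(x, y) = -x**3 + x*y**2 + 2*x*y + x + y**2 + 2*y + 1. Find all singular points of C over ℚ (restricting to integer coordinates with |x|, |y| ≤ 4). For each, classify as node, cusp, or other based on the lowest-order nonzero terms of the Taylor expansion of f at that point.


Singular points: {(0, -1)}; classification: cusp.

Compute partial derivatives:
  f_x = -3*x**2 + y**2 + 2*y + 1.
  f_y = 2*x*y + 2*x + 2*y + 2.
Scan x_0 ∈ {−4, ..., 4}. For each x_0, f_y(x_0, y) is a polynomial in y; find its integer roots y ∈ {−4, ..., 4}, then test f_x and f at those candidates.
  x = -4: f_y(-4, y) = -6*y - 6; vanishes at y ∈ {-1}. (-4, -1): f_x = -48 ≠ 0.
  x = -3: f_y(-3, y) = -4*y - 4; vanishes at y ∈ {-1}. (-3, -1): f_x = -27 ≠ 0.
  x = -2: f_y(-2, y) = -2*y - 2; vanishes at y ∈ {-1}. (-2, -1): f_x = -12 ≠ 0.
  x = -1: f_y(-1, y) = 0; vanishes at y ∈ {-4, -3, -2, -1, 0, 1, 2, 3, 4}. (-1, -4): f_x = 6 ≠ 0; (-1, -3): f_x = 1 ≠ 0; (-1, -2): f_x = -2 ≠ 0; (-1, -1): f_x = -3 ≠ 0; (-1, 0): f_x = -2 ≠ 0; (-1, 1): f_x = 1 ≠ 0; (-1, 2): f_x = 6 ≠ 0; (-1, 3): f_x = 13 ≠ 0; (-1, 4): f_x = 22 ≠ 0.
  x = 0: f_y(0, y) = 2*y + 2; vanishes at y ∈ {-1}. (0, -1): f_x = 0, f = 0 — SINGULAR.
  x = 1: f_y(1, y) = 4*y + 4; vanishes at y ∈ {-1}. (1, -1): f_x = -3 ≠ 0.
  x = 2: f_y(2, y) = 6*y + 6; vanishes at y ∈ {-1}. (2, -1): f_x = -12 ≠ 0.
  x = 3: f_y(3, y) = 8*y + 8; vanishes at y ∈ {-1}. (3, -1): f_x = -27 ≠ 0.
  x = 4: f_y(4, y) = 10*y + 10; vanishes at y ∈ {-1}. (4, -1): f_x = -48 ≠ 0.
Only singular point on the grid: (0, -1).
Classify: substitute x = 0 + u, y = -1 + v and expand: f = -u**3 + u*v**2 + v**2.
No constant or linear terms (consistent with a singular point). Quadratic part: v**2. Cubic part: -u**3 + u*v**2.
The quadratic part v**2 is a perfect square, so there is a single (double) tangent line v = 0, i.e. y = -1. Restricting the cubic part to that line (v = 0) leaves -u**3 ≠ 0, so f is not divisible by v and the branch is v² ≈ u**3 to lowest order — this is a cusp.
Classification: cusp.


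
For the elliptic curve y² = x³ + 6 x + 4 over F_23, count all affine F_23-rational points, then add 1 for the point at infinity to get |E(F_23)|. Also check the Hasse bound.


Affine points = {(0, 2), (0, 21), (2, 1), (2, 22), (3, 7), (3, 16), (4, 0), (6, 7), (6, 16), (8, 9), (8, 14), (10, 11), (10, 12), (13, 5), (13, 18), (14, 7), (14, 16), (19, 10), (19, 13)}; affine count = 19; |E(F_23)| = 20.

Discriminant check: Δ ∝ 4a³ + 27b² = 4·6³ + 27·4² = 4·216 + 27·16 ≡ 8 (mod 23). Nonzero ⇒ E is nonsingular.
For each x ∈ F_23, compute rhs = x³ + 6·x + 4 mod 23, then count y ∈ F_23 with y² ≡ rhs.
  x = 0: rhs = 4, matching y values: 2, 21 (2 points).
  x = 1: rhs = 11, matching y values: none (0 points).
  x = 2: rhs = 1, matching y values: 1, 22 (2 points).
  x = 3: rhs = 3, matching y values: 7, 16 (2 points).
  x = 4: rhs = 0, matching y values: 0 (1 points).
  x = 5: rhs = 21, matching y values: none (0 points).
  x = 6: rhs = 3, matching y values: 7, 16 (2 points).
  x = 7: rhs = 21, matching y values: none (0 points).
  x = 8: rhs = 12, matching y values: 9, 14 (2 points).
  x = 9: rhs = 5, matching y values: none (0 points).
  x = 10: rhs = 6, matching y values: 11, 12 (2 points).
  x = 11: rhs = 21, matching y values: none (0 points).
  x = 12: rhs = 10, matching y values: none (0 points).
  x = 13: rhs = 2, matching y values: 5, 18 (2 points).
  x = 14: rhs = 3, matching y values: 7, 16 (2 points).
  x = 15: rhs = 19, matching y values: none (0 points).
  x = 16: rhs = 10, matching y values: none (0 points).
  x = 17: rhs = 5, matching y values: none (0 points).
  x = 18: rhs = 10, matching y values: none (0 points).
  x = 19: rhs = 8, matching y values: 10, 13 (2 points).
  x = 20: rhs = 5, matching y values: none (0 points).
  x = 21: rhs = 7, matching y values: none (0 points).
  x = 22: rhs = 20, matching y values: none (0 points).
Total affine count: 19.
Full point count |E(F_23)| = 19 + 1 = 20.
Hasse bound: |20 − (23+1)| = |-4| = 4 ≤ 2√23 ≈ 9.5917 ✓.


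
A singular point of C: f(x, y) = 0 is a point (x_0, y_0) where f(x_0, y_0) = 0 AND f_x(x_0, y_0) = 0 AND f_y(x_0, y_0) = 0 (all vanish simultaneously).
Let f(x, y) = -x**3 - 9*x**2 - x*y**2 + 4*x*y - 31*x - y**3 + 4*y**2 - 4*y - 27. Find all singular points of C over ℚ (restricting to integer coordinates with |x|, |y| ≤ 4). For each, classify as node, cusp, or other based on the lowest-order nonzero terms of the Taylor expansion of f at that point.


Singular points: {(-3, 2)}; classification: cusp.

Compute partial derivatives:
  f_x = -3*x**2 - 18*x - y**2 + 4*y - 31.
  f_y = -2*x*y + 4*x - 3*y**2 + 8*y - 4.
Scan x_0 ∈ {−4, ..., 4}. For each x_0, f_y(x_0, y) is a polynomial in y; find its integer roots y ∈ {−4, ..., 4}, then test f_x and f at those candidates.
  x = -4: f_y(-4, y) = -3*y**2 + 16*y - 20; vanishes at y ∈ {2}. (-4, 2): f_x = -3 ≠ 0.
  x = -3: f_y(-3, y) = -3*y**2 + 14*y - 16; vanishes at y ∈ {2}. (-3, 2): f_x = 0, f = 0 — SINGULAR.
  x = -2: f_y(-2, y) = -3*y**2 + 12*y - 12; vanishes at y ∈ {2}. (-2, 2): f_x = -3 ≠ 0.
  x = -1: f_y(-1, y) = -3*y**2 + 10*y - 8; vanishes at y ∈ {2}. (-1, 2): f_x = -12 ≠ 0.
  x = 0: f_y(0, y) = -3*y**2 + 8*y - 4; vanishes at y ∈ {2}. (0, 2): f_x = -27 ≠ 0.
  x = 1: f_y(1, y) = -3*y**2 + 6*y; vanishes at y ∈ {0, 2}. (1, 0): f_x = -52 ≠ 0; (1, 2): f_x = -48 ≠ 0.
  x = 2: f_y(2, y) = -3*y**2 + 4*y + 4; vanishes at y ∈ {2}. (2, 2): f_x = -75 ≠ 0.
  x = 3: f_y(3, y) = -3*y**2 + 2*y + 8; vanishes at y ∈ {2}. (3, 2): f_x = -108 ≠ 0.
  x = 4: f_y(4, y) = 12 - 3*y**2; vanishes at y ∈ {-2, 2}. (4, -2): f_x = -163 ≠ 0; (4, 2): f_x = -147 ≠ 0.
Only singular point on the grid: (-3, 2).
Classify: substitute x = -3 + u, y = 2 + v and expand: f = -u**3 - u*v**2 - v**3 + v**2.
No constant or linear terms (consistent with a singular point). Quadratic part: v**2. Cubic part: -u**3 - u*v**2 - v**3.
The quadratic part v**2 is a perfect square, so there is a single (double) tangent line v = 0, i.e. y = 2. Restricting the cubic part to that line (v = 0) leaves -u**3 ≠ 0, so f is not divisible by v and the branch is v² ≈ u**3 to lowest order — this is a cusp.
Classification: cusp.


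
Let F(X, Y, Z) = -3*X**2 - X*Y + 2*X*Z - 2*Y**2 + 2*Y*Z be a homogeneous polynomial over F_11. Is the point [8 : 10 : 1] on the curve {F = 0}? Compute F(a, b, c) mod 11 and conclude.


F(8,10,1) ≡ 4 (mod 11); P is NOT on the curve.

Evaluate F(8, 10, 1) term-by-term (mod 11).
  -3*X**2 ↦ -3·64·1·1 = -192
  -X*Y ↦ -1·8·10·1 = -80
  2*X*Z ↦ 2·8·1·1 = 16
  -2*Y**2 ↦ -2·1·100·1 = -200
  2*Y*Z ↦ 2·1·10·1 = 20
Sum: F(8, 10, 1) = (-192) + (-80) + (16) + (-200) + (20) = -436.
Reducing mod 11: -436 ≡ 4 (mod 11).
Since F(a, b, c) ≡ 4 ≠ 0 (mod 11), P does NOT lie on the curve.


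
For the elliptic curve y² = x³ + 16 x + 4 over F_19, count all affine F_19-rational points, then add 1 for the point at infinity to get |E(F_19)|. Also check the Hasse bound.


Affine points = {(0, 2), (0, 17), (2, 5), (2, 14), (5, 0), (8, 6), (8, 13), (10, 9), (10, 10), (12, 9), (12, 10), (15, 3), (15, 16), (16, 9), (16, 10), (18, 5), (18, 14)}; affine count = 17; |E(F_19)| = 18.

Discriminant check: Δ ∝ 4a³ + 27b² = 4·16³ + 27·4² = 4·4096 + 27·16 ≡ 1 (mod 19). Nonzero ⇒ E is nonsingular.
For each x ∈ F_19, compute rhs = x³ + 16·x + 4 mod 19, then count y ∈ F_19 with y² ≡ rhs.
  x = 0: rhs = 4, matching y values: 2, 17 (2 points).
  x = 1: rhs = 2, matching y values: none (0 points).
  x = 2: rhs = 6, matching y values: 5, 14 (2 points).
  x = 3: rhs = 3, matching y values: none (0 points).
  x = 4: rhs = 18, matching y values: none (0 points).
  x = 5: rhs = 0, matching y values: 0 (1 points).
  x = 6: rhs = 12, matching y values: none (0 points).
  x = 7: rhs = 3, matching y values: none (0 points).
  x = 8: rhs = 17, matching y values: 6, 13 (2 points).
  x = 9: rhs = 3, matching y values: none (0 points).
  x = 10: rhs = 5, matching y values: 9, 10 (2 points).
  x = 11: rhs = 10, matching y values: none (0 points).
  x = 12: rhs = 5, matching y values: 9, 10 (2 points).
  x = 13: rhs = 15, matching y values: none (0 points).
  x = 14: rhs = 8, matching y values: none (0 points).
  x = 15: rhs = 9, matching y values: 3, 16 (2 points).
  x = 16: rhs = 5, matching y values: 9, 10 (2 points).
  x = 17: rhs = 2, matching y values: none (0 points).
  x = 18: rhs = 6, matching y values: 5, 14 (2 points).
Total affine count: 17.
Full point count |E(F_19)| = 17 + 1 = 18.
Hasse bound: |18 − (19+1)| = |-2| = 2 ≤ 2√19 ≈ 8.7178 ✓.


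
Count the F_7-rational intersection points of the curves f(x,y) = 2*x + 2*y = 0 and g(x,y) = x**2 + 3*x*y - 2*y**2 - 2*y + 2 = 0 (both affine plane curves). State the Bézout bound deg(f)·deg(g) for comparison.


Common zeros: {(1, 6), (3, 4)}; count = 2; Bézout bound = 2.

deg(f) = 1, deg(g) = 2, so Bézout bound = 2.
Scan x ∈ F_7. For each x, list the y ∈ F_7 with f(x, y) ≡ 0 and those with g(x, y) ≡ 0 (mod 7); the common zeros in that column are the intersection.
  x = 0: f ≡ 0 at y ∈ {0}; g ≡ 0 at y ∈ ∅; common: ∅.
  x = 1: f ≡ 0 at y ∈ {6}; g ≡ 0 at y ∈ {5, 6}; common: {6}.
  x = 2: f ≡ 0 at y ∈ {5}; g ≡ 0 at y ∈ {3, 6}; common: ∅.
  x = 3: f ≡ 0 at y ∈ {4}; g ≡ 0 at y ∈ {3, 4}; common: {4}.
  x = 4: f ≡ 0 at y ∈ {3}; g ≡ 0 at y ∈ ∅; common: ∅.
  x = 5: f ≡ 0 at y ∈ {2}; g ≡ 0 at y ∈ {5}; common: ∅.
  x = 6: f ≡ 0 at y ∈ {1}; g ≡ 0 at y ∈ {4}; common: ∅.
Collecting: common zeros = {(1, 6), (3, 4)}, so the count is 2.
Comparison with the Bézout bound: 2 ≤ 2 = deg(f)·deg(g), as expected for curves with no common component (the bound is attained).


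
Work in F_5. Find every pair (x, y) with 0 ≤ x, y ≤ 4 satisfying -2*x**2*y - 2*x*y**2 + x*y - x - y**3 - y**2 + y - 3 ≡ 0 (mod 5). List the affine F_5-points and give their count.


Affine F_5-points: {(2, 0), (3, 2), (4, 2)}; count = 3.

For each of the 25 pairs (x, y) ∈ F_5², evaluate f(x, y) mod 5. Record the zeros.
  x = 0: [0↦2, 1↦1, 2↦2, 3↦4, 4↦1]  zeros at y ∈ ∅
  x = 1: [0↦1, 1↦2, 2↦1, 3↦2, 4↦4]  zeros at y ∈ ∅
  x = 2: [0↦0, 1↦4, 2↦2, 3↦3, 4↦1]  zeros at y ∈ {0}
  x = 3: [0↦4, 1↦2, 2↦0, 3↦2, 4↦2]  zeros at y ∈ {2}
  x = 4: [0↦3, 1↦1, 2↦0, 3↦4, 4↦2]  zeros at y ∈ {2}
Collecting zeros: affine points = {(2, 0), (3, 2), (4, 2)}.
Total count |C(F_5)_aff| = 3.
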